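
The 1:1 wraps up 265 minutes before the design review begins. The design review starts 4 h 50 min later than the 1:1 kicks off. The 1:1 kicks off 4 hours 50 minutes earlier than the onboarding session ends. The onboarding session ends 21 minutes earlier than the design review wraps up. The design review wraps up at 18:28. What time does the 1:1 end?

13:42

The onboarding session ends at 18:28 − 21 min = 18:07.
The 1:1 starts at 18:07 − 290 min = 13:17.
The design review starts at 13:17 + 290 min = 18:07.
The 1:1 ends at 18:07 − 265 min = 13:42.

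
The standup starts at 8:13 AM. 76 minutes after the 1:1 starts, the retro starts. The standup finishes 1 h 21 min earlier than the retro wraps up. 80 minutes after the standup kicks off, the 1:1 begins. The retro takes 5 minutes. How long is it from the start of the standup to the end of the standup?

1 hour 20 minutes

The 1:1 starts at 8:13 AM + 80 min = 9:33 AM.
The retro starts at 9:33 AM + 76 min = 10:49 AM.
The retro ends at 10:49 AM + 5 min = 10:54 AM.
The standup ends at 10:54 AM − 81 min = 9:33 AM.
From 8:13 AM to 9:33 AM is 1 hour 20 minutes.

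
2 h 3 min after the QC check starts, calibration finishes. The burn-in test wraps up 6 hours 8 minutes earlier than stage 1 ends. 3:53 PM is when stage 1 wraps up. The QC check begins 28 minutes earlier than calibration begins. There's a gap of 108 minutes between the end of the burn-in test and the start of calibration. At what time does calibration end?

The burn-in test ends at 3:53 PM − 368 min = 9:45 AM.
Calibration starts at 9:45 AM + 108 min = 11:33 AM.
The QC check starts at 11:33 AM − 28 min = 11:05 AM.
Calibration ends at 11:05 AM + 123 min = 1:08 PM.

1:08 PM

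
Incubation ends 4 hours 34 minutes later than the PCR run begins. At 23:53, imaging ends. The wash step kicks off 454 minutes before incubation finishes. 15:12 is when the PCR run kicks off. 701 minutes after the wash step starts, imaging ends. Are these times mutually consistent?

Yes

Incubation ends at 15:12 + 274 min = 19:46.
The wash step starts at 19:46 − 454 min = 12:12.
Imaging ends at 12:12 + 701 min = 23:53.
That matches the stated 23:53, so the schedule is consistent.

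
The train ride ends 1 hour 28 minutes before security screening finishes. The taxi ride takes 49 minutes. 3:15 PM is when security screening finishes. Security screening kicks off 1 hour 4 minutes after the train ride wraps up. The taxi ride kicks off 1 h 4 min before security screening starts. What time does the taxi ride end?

The train ride ends at 3:15 PM − 88 min = 1:47 PM.
Security screening starts at 1:47 PM + 64 min = 2:51 PM.
The taxi ride starts at 2:51 PM − 64 min = 1:47 PM.
The taxi ride ends at 1:47 PM + 49 min = 2:36 PM.

2:36 PM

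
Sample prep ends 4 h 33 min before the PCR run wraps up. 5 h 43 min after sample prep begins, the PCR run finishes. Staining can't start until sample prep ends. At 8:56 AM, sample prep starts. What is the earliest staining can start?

The PCR run ends at 8:56 AM + 343 min = 2:39 PM.
Sample prep ends at 2:39 PM − 273 min = 10:06 AM.
Staining is bounded by sample prep, so the earliest it can start is 10:06 AM.

10:06 AM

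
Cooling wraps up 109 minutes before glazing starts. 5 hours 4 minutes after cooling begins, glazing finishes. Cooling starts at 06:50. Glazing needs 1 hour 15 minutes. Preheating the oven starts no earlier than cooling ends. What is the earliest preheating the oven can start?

08:50

Glazing ends at 06:50 + 304 min = 11:54.
Glazing starts at 11:54 − 75 min = 10:39.
Cooling ends at 10:39 − 109 min = 08:50.
Preheating the oven is bounded by cooling, so the earliest it can start is 08:50.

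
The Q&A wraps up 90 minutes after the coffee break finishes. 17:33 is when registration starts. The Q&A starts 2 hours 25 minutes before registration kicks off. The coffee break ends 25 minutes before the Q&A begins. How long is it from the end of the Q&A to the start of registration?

80 minutes

The Q&A starts at 17:33 − 145 min = 15:08.
The coffee break ends at 15:08 − 25 min = 14:43.
The Q&A ends at 14:43 + 90 min = 16:13.
From 16:13 to 17:33 is 80 minutes.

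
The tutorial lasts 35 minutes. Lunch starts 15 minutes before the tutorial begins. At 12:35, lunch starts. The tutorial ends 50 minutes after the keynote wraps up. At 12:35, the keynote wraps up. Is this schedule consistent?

Yes

The tutorial ends at 12:35 + 50 min = 13:25.
The tutorial starts at 13:25 − 35 min = 12:50.
Lunch starts at 12:50 − 15 min = 12:35.
That matches the stated 12:35, so the schedule is consistent.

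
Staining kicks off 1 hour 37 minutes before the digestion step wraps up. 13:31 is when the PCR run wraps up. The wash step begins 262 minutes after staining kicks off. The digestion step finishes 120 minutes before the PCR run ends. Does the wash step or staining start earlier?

staining

The digestion step ends at 13:31 − 120 min = 11:31.
Staining starts at 11:31 − 97 min = 09:54.
The wash step starts at 09:54 + 262 min = 14:16.
The wash step starts at 14:16 and staining starts at 09:54, so staining is first.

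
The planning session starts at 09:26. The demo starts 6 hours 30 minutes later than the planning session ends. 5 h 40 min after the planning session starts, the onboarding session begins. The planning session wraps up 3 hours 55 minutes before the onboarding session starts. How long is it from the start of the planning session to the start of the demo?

The onboarding session starts at 09:26 + 340 min = 15:06.
The planning session ends at 15:06 − 235 min = 11:11.
The demo starts at 11:11 + 390 min = 17:41.
From 09:26 to 17:41 is 495 minutes.

495 minutes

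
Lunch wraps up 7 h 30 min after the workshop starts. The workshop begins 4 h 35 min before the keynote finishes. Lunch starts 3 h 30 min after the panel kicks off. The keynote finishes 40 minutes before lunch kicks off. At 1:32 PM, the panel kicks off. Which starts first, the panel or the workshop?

Lunch starts at 1:32 PM + 210 min = 5:02 PM.
The keynote ends at 5:02 PM − 40 min = 4:22 PM.
The workshop starts at 4:22 PM − 275 min = 11:47 AM.
The panel starts at 1:32 PM and the workshop starts at 11:47 AM, so the workshop is first.

the workshop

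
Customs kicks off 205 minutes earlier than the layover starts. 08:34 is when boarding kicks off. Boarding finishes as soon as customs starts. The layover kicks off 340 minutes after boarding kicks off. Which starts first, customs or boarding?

The layover starts at 08:34 + 340 min = 14:14.
Customs starts at 14:14 − 205 min = 10:49.
Customs starts at 10:49 and boarding starts at 08:34, so boarding is first.

boarding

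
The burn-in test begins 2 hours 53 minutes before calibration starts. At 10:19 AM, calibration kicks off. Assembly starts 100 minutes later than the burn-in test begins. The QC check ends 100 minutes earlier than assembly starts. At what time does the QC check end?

The burn-in test starts at 10:19 AM − 173 min = 7:26 AM.
Assembly starts at 7:26 AM + 100 min = 9:06 AM.
The QC check ends at 9:06 AM − 100 min = 7:26 AM.

7:26 AM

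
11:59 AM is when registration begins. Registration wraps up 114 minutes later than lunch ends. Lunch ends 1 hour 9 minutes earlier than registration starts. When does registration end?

Lunch ends at 11:59 AM − 69 min = 10:50 AM.
Registration ends at 10:50 AM + 114 min = 12:44 PM.

12:44 PM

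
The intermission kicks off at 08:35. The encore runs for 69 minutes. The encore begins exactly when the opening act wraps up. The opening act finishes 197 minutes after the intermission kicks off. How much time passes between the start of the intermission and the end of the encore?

The opening act ends at 08:35 + 197 min = 11:52.
So the encore starts at 11:52.
The encore ends at 11:52 + 69 min = 13:01.
From 08:35 to 13:01 is 266 minutes.

266 minutes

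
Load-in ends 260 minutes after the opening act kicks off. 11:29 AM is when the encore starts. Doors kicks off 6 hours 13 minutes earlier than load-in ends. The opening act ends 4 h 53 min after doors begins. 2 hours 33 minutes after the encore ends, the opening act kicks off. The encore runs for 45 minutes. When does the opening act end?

5:47 PM

The encore ends at 11:29 AM + 45 min = 12:14 PM.
The opening act starts at 12:14 PM + 153 min = 2:47 PM.
Load-in ends at 2:47 PM + 260 min = 7:07 PM.
Doors starts at 7:07 PM − 373 min = 12:54 PM.
The opening act ends at 12:54 PM + 293 min = 5:47 PM.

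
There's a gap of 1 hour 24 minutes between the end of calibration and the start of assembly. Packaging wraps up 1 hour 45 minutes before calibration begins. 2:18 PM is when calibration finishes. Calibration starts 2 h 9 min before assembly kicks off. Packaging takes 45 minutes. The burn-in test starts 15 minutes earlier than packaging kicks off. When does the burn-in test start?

Assembly starts at 2:18 PM + 84 min = 3:42 PM.
Calibration starts at 3:42 PM − 129 min = 1:33 PM.
Packaging ends at 1:33 PM − 105 min = 11:48 AM.
Packaging starts at 11:48 AM − 45 min = 11:03 AM.
The burn-in test starts at 11:03 AM − 15 min = 10:48 AM.

10:48 AM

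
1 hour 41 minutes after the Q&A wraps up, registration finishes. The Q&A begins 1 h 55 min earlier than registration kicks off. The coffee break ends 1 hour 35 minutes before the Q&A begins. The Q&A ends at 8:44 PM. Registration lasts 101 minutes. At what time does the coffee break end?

Registration ends at 8:44 PM + 101 min = 10:25 PM.
Registration starts at 10:25 PM − 101 min = 8:44 PM.
The Q&A starts at 8:44 PM − 115 min = 6:49 PM.
The coffee break ends at 6:49 PM − 95 min = 5:14 PM.

5:14 PM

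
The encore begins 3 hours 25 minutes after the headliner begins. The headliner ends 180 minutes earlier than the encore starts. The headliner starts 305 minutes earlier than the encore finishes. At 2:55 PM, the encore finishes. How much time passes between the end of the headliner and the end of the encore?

The headliner starts at 2:55 PM − 305 min = 9:50 AM.
The encore starts at 9:50 AM + 205 min = 1:15 PM.
The headliner ends at 1:15 PM − 180 min = 10:15 AM.
From 10:15 AM to 2:55 PM is 280 minutes.

280 minutes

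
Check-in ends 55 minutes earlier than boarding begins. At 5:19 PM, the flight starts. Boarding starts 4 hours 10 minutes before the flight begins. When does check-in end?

Boarding starts at 5:19 PM − 250 min = 1:09 PM.
Check-in ends at 1:09 PM − 55 min = 12:14 PM.

12:14 PM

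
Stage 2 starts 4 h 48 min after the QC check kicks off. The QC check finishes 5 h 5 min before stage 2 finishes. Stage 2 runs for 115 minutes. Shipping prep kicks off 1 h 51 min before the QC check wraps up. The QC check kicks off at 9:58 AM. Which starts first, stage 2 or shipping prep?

Stage 2 starts at 9:58 AM + 288 min = 2:46 PM.
Stage 2 ends at 2:46 PM + 115 min = 4:41 PM.
The QC check ends at 4:41 PM − 305 min = 11:36 AM.
Shipping prep starts at 11:36 AM − 111 min = 9:45 AM.
Stage 2 starts at 2:46 PM and shipping prep starts at 9:45 AM, so shipping prep is first.

shipping prep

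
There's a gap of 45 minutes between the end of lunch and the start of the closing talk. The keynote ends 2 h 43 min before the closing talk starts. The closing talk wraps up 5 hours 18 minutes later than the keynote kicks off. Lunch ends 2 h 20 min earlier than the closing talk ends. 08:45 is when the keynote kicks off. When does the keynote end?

09:45

The closing talk ends at 08:45 + 318 min = 14:03.
Lunch ends at 14:03 − 140 min = 11:43.
The closing talk starts at 11:43 + 45 min = 12:28.
The keynote ends at 12:28 − 163 min = 09:45.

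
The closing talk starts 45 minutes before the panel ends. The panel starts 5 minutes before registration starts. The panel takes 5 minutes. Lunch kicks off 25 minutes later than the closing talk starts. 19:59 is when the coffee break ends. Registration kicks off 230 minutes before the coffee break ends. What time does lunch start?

Registration starts at 19:59 − 230 min = 16:09.
The panel starts at 16:09 − 5 min = 16:04.
The panel ends at 16:04 + 5 min = 16:09.
The closing talk starts at 16:09 − 45 min = 15:24.
Lunch starts at 15:24 + 25 min = 15:49.

15:49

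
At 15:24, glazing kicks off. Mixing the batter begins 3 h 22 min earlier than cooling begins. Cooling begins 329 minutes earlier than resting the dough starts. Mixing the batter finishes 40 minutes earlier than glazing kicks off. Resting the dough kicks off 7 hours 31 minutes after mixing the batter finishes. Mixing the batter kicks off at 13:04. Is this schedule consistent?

No

Mixing the batter ends at 15:24 − 40 min = 14:44.
Resting the dough starts at 14:44 + 451 min = 22:15.
Cooling starts at 22:15 − 329 min = 16:46.
Mixing the batter starts at 16:46 − 202 min = 13:24.
But mixing the batter is also said to start at 13:04 — a 20-minute conflict.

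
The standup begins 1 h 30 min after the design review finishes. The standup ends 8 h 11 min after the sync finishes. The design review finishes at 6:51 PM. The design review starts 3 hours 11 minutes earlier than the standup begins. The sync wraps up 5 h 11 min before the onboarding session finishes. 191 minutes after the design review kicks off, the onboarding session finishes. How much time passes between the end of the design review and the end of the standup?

4 hours 30 minutes

The standup starts at 6:51 PM + 90 min = 8:21 PM.
The design review starts at 8:21 PM − 191 min = 5:10 PM.
The onboarding session ends at 5:10 PM + 191 min = 8:21 PM.
The sync ends at 8:21 PM − 311 min = 3:10 PM.
The standup ends at 3:10 PM + 491 min = 11:21 PM.
From 6:51 PM to 11:21 PM is 4 hours 30 minutes.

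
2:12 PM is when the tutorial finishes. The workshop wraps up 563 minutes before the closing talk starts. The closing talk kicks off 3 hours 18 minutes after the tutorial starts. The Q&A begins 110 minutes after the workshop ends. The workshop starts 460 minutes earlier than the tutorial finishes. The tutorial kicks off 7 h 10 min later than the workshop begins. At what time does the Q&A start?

The workshop starts at 2:12 PM − 460 min = 6:32 AM.
The tutorial starts at 6:32 AM + 430 min = 1:42 PM.
The closing talk starts at 1:42 PM + 198 min = 5:00 PM.
The workshop ends at 5:00 PM − 563 min = 7:37 AM.
The Q&A starts at 7:37 AM + 110 min = 9:27 AM.

9:27 AM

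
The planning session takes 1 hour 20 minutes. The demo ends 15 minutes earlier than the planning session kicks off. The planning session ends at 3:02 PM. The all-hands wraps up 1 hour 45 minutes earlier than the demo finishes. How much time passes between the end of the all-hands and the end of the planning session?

The planning session starts at 3:02 PM − 80 min = 1:42 PM.
The demo ends at 1:42 PM − 15 min = 1:27 PM.
The all-hands ends at 1:27 PM − 105 min = 11:42 AM.
From 11:42 AM to 3:02 PM is 3 hours 20 minutes.

3 hours 20 minutes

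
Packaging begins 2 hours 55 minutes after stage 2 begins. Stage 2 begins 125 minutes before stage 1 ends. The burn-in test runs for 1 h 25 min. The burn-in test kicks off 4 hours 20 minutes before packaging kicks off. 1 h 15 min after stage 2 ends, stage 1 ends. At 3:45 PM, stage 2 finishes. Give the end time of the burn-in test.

Stage 1 ends at 3:45 PM + 75 min = 5:00 PM.
Stage 2 starts at 5:00 PM − 125 min = 2:55 PM.
Packaging starts at 2:55 PM + 175 min = 5:50 PM.
The burn-in test starts at 5:50 PM − 260 min = 1:30 PM.
The burn-in test ends at 1:30 PM + 85 min = 2:55 PM.

2:55 PM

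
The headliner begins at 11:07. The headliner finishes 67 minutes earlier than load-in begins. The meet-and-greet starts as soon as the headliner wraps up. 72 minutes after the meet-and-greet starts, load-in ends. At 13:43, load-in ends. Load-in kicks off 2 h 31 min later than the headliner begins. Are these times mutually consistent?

Yes

Load-in starts at 11:07 + 151 min = 13:38.
The headliner ends at 13:38 − 67 min = 12:31.
So the meet-and-greet starts at 12:31.
Load-in ends at 12:31 + 72 min = 13:43.
That matches the stated 13:43, so the schedule is consistent.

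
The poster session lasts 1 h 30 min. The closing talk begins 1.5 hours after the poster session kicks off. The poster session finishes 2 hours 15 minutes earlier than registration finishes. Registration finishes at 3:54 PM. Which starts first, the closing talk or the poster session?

The poster session ends at 3:54 PM − 135 min = 1:39 PM.
The poster session starts at 1:39 PM − 90 min = 12:09 PM.
The closing talk starts at 12:09 PM + 90 min = 1:39 PM.
The closing talk starts at 1:39 PM and the poster session starts at 12:09 PM, so the poster session is first.

the poster session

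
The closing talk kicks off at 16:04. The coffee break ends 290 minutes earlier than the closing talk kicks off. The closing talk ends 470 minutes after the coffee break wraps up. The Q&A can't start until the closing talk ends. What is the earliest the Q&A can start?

The coffee break ends at 16:04 − 290 min = 11:14.
The closing talk ends at 11:14 + 470 min = 19:04.
The Q&A is bounded by the closing talk, so the earliest it can start is 19:04.

19:04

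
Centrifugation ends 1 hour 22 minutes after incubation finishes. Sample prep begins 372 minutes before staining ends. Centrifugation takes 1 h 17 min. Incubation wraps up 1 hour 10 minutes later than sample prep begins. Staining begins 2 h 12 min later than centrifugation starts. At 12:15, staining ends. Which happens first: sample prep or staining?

sample prep

Sample prep starts at 12:15 − 372 min = 06:03.
Incubation ends at 06:03 + 70 min = 07:13.
Centrifugation ends at 07:13 + 82 min = 08:35.
Centrifugation starts at 08:35 − 77 min = 07:18.
Staining starts at 07:18 + 132 min = 09:30.
Sample prep starts at 06:03 and staining starts at 09:30, so sample prep is first.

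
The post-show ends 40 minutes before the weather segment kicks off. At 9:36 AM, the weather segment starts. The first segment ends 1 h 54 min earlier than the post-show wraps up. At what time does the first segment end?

The post-show ends at 9:36 AM − 40 min = 8:56 AM.
The first segment ends at 8:56 AM − 114 min = 7:02 AM.

7:02 AM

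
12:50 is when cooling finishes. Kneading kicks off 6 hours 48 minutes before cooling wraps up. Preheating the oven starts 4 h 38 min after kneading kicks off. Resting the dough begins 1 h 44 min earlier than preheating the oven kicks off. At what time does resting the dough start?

Kneading starts at 12:50 − 408 min = 06:02.
Preheating the oven starts at 06:02 + 278 min = 10:40.
Resting the dough starts at 10:40 − 104 min = 08:56.

08:56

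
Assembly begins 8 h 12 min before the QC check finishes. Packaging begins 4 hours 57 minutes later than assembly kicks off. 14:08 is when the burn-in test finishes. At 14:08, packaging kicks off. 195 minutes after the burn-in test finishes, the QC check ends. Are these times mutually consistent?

The QC check ends at 14:08 + 195 min = 17:23.
Assembly starts at 17:23 − 492 min = 09:11.
Packaging starts at 09:11 + 297 min = 14:08.
That matches the stated 14:08, so the schedule is consistent.

Yes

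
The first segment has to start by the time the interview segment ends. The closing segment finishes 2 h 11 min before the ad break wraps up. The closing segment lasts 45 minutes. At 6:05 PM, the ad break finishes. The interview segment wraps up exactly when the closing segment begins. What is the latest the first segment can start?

The closing segment ends at 6:05 PM − 131 min = 3:54 PM.
The closing segment starts at 3:54 PM − 45 min = 3:09 PM.
So the interview segment ends at 3:09 PM.
The first segment is bounded by the interview segment, so the latest it can start is 3:09 PM.

3:09 PM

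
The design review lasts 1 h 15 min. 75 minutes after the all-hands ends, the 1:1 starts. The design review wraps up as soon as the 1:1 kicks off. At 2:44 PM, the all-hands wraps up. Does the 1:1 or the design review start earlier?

The 1:1 starts at 2:44 PM + 75 min = 3:59 PM.
So the design review ends at 3:59 PM.
The design review starts at 3:59 PM − 75 min = 2:44 PM.
The 1:1 starts at 3:59 PM and the design review starts at 2:44 PM, so the design review is first.

the design review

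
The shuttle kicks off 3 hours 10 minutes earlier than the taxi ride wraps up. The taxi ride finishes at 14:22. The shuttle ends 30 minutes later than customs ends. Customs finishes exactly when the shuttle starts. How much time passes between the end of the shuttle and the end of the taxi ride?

2 h 40 min

The shuttle starts at 14:22 − 190 min = 11:12.
So customs ends at 11:12.
The shuttle ends at 11:12 + 30 min = 11:42.
From 11:42 to 14:22 is 2 h 40 min.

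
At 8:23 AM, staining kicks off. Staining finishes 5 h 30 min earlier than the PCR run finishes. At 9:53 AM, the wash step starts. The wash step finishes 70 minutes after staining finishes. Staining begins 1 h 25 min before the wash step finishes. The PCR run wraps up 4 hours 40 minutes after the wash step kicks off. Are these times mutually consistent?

The PCR run ends at 9:53 AM + 280 min = 2:33 PM.
Staining ends at 2:33 PM − 330 min = 9:03 AM.
The wash step ends at 9:03 AM + 70 min = 10:13 AM.
Staining starts at 10:13 AM − 85 min = 8:48 AM.
But staining is also said to start at 8:23 AM — a 25-minute conflict.

No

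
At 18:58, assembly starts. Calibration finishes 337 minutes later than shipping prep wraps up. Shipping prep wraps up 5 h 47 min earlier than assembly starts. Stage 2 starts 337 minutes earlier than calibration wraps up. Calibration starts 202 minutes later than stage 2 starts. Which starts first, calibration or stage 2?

Shipping prep ends at 18:58 − 347 min = 13:11.
Calibration ends at 13:11 + 337 min = 18:48.
Stage 2 starts at 18:48 − 337 min = 13:11.
Calibration starts at 13:11 + 202 min = 16:33.
Calibration starts at 16:33 and stage 2 starts at 13:11, so stage 2 is first.

stage 2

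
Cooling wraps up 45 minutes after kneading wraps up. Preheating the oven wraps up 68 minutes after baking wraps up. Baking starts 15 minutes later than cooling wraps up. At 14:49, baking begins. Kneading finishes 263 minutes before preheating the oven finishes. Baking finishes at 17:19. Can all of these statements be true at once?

No

Preheating the oven ends at 17:19 + 68 min = 18:27.
Kneading ends at 18:27 − 263 min = 14:04.
Cooling ends at 14:04 + 45 min = 14:49.
Baking starts at 14:49 + 15 min = 15:04.
But baking is also said to start at 14:49 — a 15-minute conflict.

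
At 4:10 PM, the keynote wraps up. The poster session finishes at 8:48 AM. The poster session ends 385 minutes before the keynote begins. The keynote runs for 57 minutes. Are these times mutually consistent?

Yes

The keynote starts at 4:10 PM − 57 min = 3:13 PM.
The poster session ends at 3:13 PM − 385 min = 8:48 AM.
That matches the stated 8:48 AM, so the schedule is consistent.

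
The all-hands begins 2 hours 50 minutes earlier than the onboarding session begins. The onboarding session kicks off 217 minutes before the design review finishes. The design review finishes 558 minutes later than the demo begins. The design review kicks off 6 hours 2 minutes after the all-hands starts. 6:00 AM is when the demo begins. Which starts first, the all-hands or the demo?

The design review ends at 6:00 AM + 558 min = 3:18 PM.
The onboarding session starts at 3:18 PM − 217 min = 11:41 AM.
The all-hands starts at 11:41 AM − 170 min = 8:51 AM.
The all-hands starts at 8:51 AM and the demo starts at 6:00 AM, so the demo is first.

the demo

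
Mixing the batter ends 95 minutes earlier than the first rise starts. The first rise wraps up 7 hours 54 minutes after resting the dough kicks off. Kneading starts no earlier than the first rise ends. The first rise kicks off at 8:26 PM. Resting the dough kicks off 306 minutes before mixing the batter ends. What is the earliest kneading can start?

9:39 PM

Mixing the batter ends at 8:26 PM − 95 min = 6:51 PM.
Resting the dough starts at 6:51 PM − 306 min = 1:45 PM.
The first rise ends at 1:45 PM + 474 min = 9:39 PM.
Kneading is bounded by the first rise, so the earliest it can start is 9:39 PM.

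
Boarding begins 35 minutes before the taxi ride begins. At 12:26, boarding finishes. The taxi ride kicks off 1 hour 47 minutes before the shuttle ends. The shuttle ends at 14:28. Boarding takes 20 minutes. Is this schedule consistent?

The taxi ride starts at 14:28 − 107 min = 12:41.
Boarding starts at 12:41 − 35 min = 12:06.
Boarding ends at 12:06 + 20 min = 12:26.
That matches the stated 12:26, so the schedule is consistent.

Yes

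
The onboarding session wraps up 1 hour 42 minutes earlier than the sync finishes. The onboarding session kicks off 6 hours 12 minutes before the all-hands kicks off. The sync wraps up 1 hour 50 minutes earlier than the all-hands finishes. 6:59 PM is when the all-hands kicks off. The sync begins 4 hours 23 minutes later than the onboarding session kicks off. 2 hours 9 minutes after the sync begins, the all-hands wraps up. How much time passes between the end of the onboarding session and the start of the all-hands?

192 minutes

The onboarding session starts at 6:59 PM − 372 min = 12:47 PM.
The sync starts at 12:47 PM + 263 min = 5:10 PM.
The all-hands ends at 5:10 PM + 129 min = 7:19 PM.
The sync ends at 7:19 PM − 110 min = 5:29 PM.
The onboarding session ends at 5:29 PM − 102 min = 3:47 PM.
From 3:47 PM to 6:59 PM is 192 minutes.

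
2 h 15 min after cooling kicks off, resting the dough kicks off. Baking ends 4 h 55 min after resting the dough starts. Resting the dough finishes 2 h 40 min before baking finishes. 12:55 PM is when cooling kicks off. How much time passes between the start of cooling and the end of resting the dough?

4 h 30 min

Resting the dough starts at 12:55 PM + 135 min = 3:10 PM.
Baking ends at 3:10 PM + 295 min = 8:05 PM.
Resting the dough ends at 8:05 PM − 160 min = 5:25 PM.
From 12:55 PM to 5:25 PM is 4 h 30 min.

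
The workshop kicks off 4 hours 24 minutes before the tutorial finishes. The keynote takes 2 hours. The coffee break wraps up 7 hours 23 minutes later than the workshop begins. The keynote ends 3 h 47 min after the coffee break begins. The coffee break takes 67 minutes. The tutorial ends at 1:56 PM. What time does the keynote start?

5:35 PM

The workshop starts at 1:56 PM − 264 min = 9:32 AM.
The coffee break ends at 9:32 AM + 443 min = 4:55 PM.
The coffee break starts at 4:55 PM − 67 min = 3:48 PM.
The keynote ends at 3:48 PM + 227 min = 7:35 PM.
The keynote starts at 7:35 PM − 120 min = 5:35 PM.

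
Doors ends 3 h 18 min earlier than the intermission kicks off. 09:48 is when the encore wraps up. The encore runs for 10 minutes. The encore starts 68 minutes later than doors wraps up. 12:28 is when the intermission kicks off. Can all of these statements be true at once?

Doors ends at 12:28 − 198 min = 09:10.
The encore starts at 09:10 + 68 min = 10:18.
The encore ends at 10:18 + 10 min = 10:28.
But the encore is also said to end at 09:48 — a 40-minute conflict.

No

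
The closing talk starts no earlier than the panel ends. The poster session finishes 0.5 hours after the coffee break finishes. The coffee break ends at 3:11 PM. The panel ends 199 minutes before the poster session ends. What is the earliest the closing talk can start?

The poster session ends at 3:11 PM + 30 min = 3:41 PM.
The panel ends at 3:41 PM − 199 min = 12:22 PM.
The closing talk is bounded by the panel, so the earliest it can start is 12:22 PM.

12:22 PM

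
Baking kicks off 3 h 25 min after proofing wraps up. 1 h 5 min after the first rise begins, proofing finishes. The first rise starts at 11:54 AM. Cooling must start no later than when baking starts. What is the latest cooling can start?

Proofing ends at 11:54 AM + 65 min = 12:59 PM.
Baking starts at 12:59 PM + 205 min = 4:24 PM.
Cooling is bounded by baking, so the latest it can start is 4:24 PM.

4:24 PM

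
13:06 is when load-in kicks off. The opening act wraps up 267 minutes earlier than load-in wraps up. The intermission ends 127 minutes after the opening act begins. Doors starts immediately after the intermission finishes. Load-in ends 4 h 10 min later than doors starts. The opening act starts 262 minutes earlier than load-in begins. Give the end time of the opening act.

10:34

The opening act starts at 13:06 − 262 min = 08:44.
The intermission ends at 08:44 + 127 min = 10:51.
So doors starts at 10:51.
Load-in ends at 10:51 + 250 min = 15:01.
The opening act ends at 15:01 − 267 min = 10:34.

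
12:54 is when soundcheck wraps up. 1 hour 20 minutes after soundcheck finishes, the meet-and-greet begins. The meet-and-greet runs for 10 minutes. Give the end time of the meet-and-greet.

14:24

The meet-and-greet starts at 12:54 + 80 min = 14:14.
The meet-and-greet ends at 14:14 + 10 min = 14:24.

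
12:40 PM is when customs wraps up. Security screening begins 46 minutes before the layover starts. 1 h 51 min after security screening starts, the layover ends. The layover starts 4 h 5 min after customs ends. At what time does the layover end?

The layover starts at 12:40 PM + 245 min = 4:45 PM.
Security screening starts at 4:45 PM − 46 min = 3:59 PM.
The layover ends at 3:59 PM + 111 min = 5:50 PM.

5:50 PM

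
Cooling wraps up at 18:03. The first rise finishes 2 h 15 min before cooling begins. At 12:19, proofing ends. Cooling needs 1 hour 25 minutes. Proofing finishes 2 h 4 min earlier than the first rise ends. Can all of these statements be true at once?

Yes

Cooling starts at 18:03 − 85 min = 16:38.
The first rise ends at 16:38 − 135 min = 14:23.
Proofing ends at 14:23 − 124 min = 12:19.
That matches the stated 12:19, so the schedule is consistent.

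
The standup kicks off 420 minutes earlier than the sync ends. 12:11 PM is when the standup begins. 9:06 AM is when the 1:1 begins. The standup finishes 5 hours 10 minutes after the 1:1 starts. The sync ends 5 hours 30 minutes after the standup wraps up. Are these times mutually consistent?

No

The standup ends at 9:06 AM + 310 min = 2:16 PM.
The sync ends at 2:16 PM + 330 min = 7:46 PM.
The standup starts at 7:46 PM − 420 min = 12:46 PM.
But the standup is also said to start at 12:11 PM — a 35-minute conflict.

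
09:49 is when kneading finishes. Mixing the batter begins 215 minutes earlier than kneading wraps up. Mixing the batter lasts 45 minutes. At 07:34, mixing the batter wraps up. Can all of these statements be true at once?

No

Mixing the batter starts at 09:49 − 215 min = 06:14.
Mixing the batter ends at 06:14 + 45 min = 06:59.
But mixing the batter is also said to end at 07:34 — a 35-minute conflict.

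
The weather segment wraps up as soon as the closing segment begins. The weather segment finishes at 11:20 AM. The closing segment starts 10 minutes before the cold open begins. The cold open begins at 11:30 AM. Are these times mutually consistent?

The closing segment starts at 11:30 AM − 10 min = 11:20 AM.
So the weather segment ends at 11:20 AM.
That matches the stated 11:20 AM, so the schedule is consistent.

Yes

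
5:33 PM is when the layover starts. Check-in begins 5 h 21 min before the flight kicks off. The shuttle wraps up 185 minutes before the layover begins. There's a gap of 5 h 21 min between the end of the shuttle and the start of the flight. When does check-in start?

The shuttle ends at 5:33 PM − 185 min = 2:28 PM.
The flight starts at 2:28 PM + 321 min = 7:49 PM.
Check-in starts at 7:49 PM − 321 min = 2:28 PM.

2:28 PM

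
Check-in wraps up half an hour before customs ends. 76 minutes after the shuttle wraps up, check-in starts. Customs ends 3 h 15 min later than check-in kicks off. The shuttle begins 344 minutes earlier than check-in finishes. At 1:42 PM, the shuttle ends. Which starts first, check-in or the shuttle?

Check-in starts at 1:42 PM + 76 min = 2:58 PM.
Customs ends at 2:58 PM + 195 min = 6:13 PM.
Check-in ends at 6:13 PM − 30 min = 5:43 PM.
The shuttle starts at 5:43 PM − 344 min = 11:59 AM.
Check-in starts at 2:58 PM and the shuttle starts at 11:59 AM, so the shuttle is first.

the shuttle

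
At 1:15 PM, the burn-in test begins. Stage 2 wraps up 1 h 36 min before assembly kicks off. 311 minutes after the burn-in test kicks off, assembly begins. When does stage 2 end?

4:50 PM

Assembly starts at 1:15 PM + 311 min = 6:26 PM.
Stage 2 ends at 6:26 PM − 96 min = 4:50 PM.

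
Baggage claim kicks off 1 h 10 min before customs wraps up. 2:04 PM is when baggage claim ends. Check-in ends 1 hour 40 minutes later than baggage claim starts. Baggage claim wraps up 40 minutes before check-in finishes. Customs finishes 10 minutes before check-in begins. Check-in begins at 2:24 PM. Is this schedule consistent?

Yes

Customs ends at 2:24 PM − 10 min = 2:14 PM.
Baggage claim starts at 2:14 PM − 70 min = 1:04 PM.
Check-in ends at 1:04 PM + 100 min = 2:44 PM.
Baggage claim ends at 2:44 PM − 40 min = 2:04 PM.
That matches the stated 2:04 PM, so the schedule is consistent.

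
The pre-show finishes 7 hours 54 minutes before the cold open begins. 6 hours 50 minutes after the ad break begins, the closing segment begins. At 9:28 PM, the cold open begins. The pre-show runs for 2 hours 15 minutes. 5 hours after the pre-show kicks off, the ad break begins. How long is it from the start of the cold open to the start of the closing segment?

The pre-show ends at 9:28 PM − 474 min = 1:34 PM.
The pre-show starts at 1:34 PM − 135 min = 11:19 AM.
The ad break starts at 11:19 AM + 300 min = 4:19 PM.
The closing segment starts at 4:19 PM + 410 min = 11:09 PM.
From 9:28 PM to 11:09 PM is 101 minutes.

101 minutes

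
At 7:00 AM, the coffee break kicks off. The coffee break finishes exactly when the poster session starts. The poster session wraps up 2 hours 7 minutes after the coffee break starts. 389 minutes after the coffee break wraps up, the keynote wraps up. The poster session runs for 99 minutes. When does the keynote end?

1:57 PM

The poster session ends at 7:00 AM + 127 min = 9:07 AM.
The poster session starts at 9:07 AM − 99 min = 7:28 AM.
So the coffee break ends at 7:28 AM.
The keynote ends at 7:28 AM + 389 min = 1:57 PM.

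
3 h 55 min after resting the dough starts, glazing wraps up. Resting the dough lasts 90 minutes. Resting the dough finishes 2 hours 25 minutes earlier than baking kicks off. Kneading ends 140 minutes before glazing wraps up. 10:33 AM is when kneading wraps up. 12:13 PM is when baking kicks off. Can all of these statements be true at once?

Resting the dough ends at 12:13 PM − 145 min = 9:48 AM.
Resting the dough starts at 9:48 AM − 90 min = 8:18 AM.
Glazing ends at 8:18 AM + 235 min = 12:13 PM.
Kneading ends at 12:13 PM − 140 min = 9:53 AM.
But kneading is also said to end at 10:33 AM — a 40-minute conflict.

No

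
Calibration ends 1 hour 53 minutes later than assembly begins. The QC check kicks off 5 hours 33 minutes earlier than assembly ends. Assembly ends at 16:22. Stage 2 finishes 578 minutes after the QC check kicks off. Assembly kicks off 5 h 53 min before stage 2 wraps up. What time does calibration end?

The QC check starts at 16:22 − 333 min = 10:49.
Stage 2 ends at 10:49 + 578 min = 20:27.
Assembly starts at 20:27 − 353 min = 14:34.
Calibration ends at 14:34 + 113 min = 16:27.

16:27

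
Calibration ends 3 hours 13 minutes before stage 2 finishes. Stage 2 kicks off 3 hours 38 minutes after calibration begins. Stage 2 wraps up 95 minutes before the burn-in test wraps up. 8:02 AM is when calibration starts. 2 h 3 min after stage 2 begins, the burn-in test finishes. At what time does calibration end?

8:55 AM

Stage 2 starts at 8:02 AM + 218 min = 11:40 AM.
The burn-in test ends at 11:40 AM + 123 min = 1:43 PM.
Stage 2 ends at 1:43 PM − 95 min = 12:08 PM.
Calibration ends at 12:08 PM − 193 min = 8:55 AM.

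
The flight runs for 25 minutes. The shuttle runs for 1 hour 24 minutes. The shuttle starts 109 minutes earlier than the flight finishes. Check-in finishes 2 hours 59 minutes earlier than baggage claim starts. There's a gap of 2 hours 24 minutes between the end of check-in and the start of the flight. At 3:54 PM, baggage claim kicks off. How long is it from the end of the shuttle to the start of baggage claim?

Check-in ends at 3:54 PM − 179 min = 12:55 PM.
The flight starts at 12:55 PM + 144 min = 3:19 PM.
The flight ends at 3:19 PM + 25 min = 3:44 PM.
The shuttle starts at 3:44 PM − 109 min = 1:55 PM.
The shuttle ends at 1:55 PM + 84 min = 3:19 PM.
From 3:19 PM to 3:54 PM is 35 minutes.

35 minutes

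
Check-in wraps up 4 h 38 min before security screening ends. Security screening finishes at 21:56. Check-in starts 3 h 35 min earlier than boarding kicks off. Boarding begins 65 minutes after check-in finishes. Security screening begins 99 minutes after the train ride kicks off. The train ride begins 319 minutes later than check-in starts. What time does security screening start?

Check-in ends at 21:56 − 278 min = 17:18.
Boarding starts at 17:18 + 65 min = 18:23.
Check-in starts at 18:23 − 215 min = 14:48.
The train ride starts at 14:48 + 319 min = 20:07.
Security screening starts at 20:07 + 99 min = 21:46.

21:46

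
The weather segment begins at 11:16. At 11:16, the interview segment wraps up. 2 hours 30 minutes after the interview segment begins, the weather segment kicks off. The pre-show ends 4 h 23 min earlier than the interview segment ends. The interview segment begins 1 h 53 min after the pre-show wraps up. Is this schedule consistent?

Yes

The pre-show ends at 11:16 − 263 min = 06:53.
The interview segment starts at 06:53 + 113 min = 08:46.
The weather segment starts at 08:46 + 150 min = 11:16.
That matches the stated 11:16, so the schedule is consistent.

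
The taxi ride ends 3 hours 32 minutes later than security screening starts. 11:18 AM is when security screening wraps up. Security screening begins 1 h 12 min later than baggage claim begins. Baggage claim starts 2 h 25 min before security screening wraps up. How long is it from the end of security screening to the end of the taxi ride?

Baggage claim starts at 11:18 AM − 145 min = 8:53 AM.
Security screening starts at 8:53 AM + 72 min = 10:05 AM.
The taxi ride ends at 10:05 AM + 212 min = 1:37 PM.
From 11:18 AM to 1:37 PM is 2 h 19 min.

2 h 19 min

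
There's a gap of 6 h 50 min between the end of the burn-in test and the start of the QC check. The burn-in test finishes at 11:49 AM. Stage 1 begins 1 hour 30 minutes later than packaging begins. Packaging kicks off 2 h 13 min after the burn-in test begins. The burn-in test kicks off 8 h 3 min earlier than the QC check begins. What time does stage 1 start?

The QC check starts at 11:49 AM + 410 min = 6:39 PM.
The burn-in test starts at 6:39 PM − 483 min = 10:36 AM.
Packaging starts at 10:36 AM + 133 min = 12:49 PM.
Stage 1 starts at 12:49 PM + 90 min = 2:19 PM.

2:19 PM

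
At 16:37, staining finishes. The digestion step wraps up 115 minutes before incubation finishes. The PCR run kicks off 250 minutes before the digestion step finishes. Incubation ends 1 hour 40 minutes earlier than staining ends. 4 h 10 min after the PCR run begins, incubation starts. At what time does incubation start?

13:02

Incubation ends at 16:37 − 100 min = 14:57.
The digestion step ends at 14:57 − 115 min = 13:02.
The PCR run starts at 13:02 − 250 min = 08:52.
Incubation starts at 08:52 + 250 min = 13:02.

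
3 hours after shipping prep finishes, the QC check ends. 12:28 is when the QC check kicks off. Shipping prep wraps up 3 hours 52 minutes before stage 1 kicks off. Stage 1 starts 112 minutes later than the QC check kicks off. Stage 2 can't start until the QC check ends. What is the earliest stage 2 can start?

13:28

Stage 1 starts at 12:28 + 112 min = 14:20.
Shipping prep ends at 14:20 − 232 min = 10:28.
The QC check ends at 10:28 + 180 min = 13:28.
Stage 2 is bounded by the QC check, so the earliest it can start is 13:28.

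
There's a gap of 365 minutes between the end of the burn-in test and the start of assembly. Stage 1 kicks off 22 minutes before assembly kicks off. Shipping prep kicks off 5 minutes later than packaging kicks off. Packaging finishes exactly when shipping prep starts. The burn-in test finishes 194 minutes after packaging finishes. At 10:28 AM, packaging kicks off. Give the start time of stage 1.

Shipping prep starts at 10:28 AM + 5 min = 10:33 AM.
So packaging ends at 10:33 AM.
The burn-in test ends at 10:33 AM + 194 min = 1:47 PM.
Assembly starts at 1:47 PM + 365 min = 7:52 PM.
Stage 1 starts at 7:52 PM − 22 min = 7:30 PM.

7:30 PM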